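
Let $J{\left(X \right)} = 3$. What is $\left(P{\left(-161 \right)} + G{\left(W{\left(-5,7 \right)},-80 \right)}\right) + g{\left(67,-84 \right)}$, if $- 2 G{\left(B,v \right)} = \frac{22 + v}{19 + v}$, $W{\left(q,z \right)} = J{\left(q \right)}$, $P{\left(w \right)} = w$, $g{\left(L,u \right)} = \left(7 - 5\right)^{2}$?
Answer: $- \frac{9606}{61} \approx -157.48$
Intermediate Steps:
$g{\left(L,u \right)} = 4$ ($g{\left(L,u \right)} = 2^{2} = 4$)
$W{\left(q,z \right)} = 3$
$G{\left(B,v \right)} = - \frac{22 + v}{2 \left(19 + v\right)}$ ($G{\left(B,v \right)} = - \frac{\left(22 + v\right) \frac{1}{19 + v}}{2} = - \frac{\frac{1}{19 + v} \left(22 + v\right)}{2} = - \frac{22 + v}{2 \left(19 + v\right)}$)
$\left(P{\left(-161 \right)} + G{\left(W{\left(-5,7 \right)},-80 \right)}\right) + g{\left(67,-84 \right)} = \left(-161 + \frac{-22 - -80}{2 \left(19 - 80\right)}\right) + 4 = \left(-161 + \frac{-22 + 80}{2 \left(-61\right)}\right) + 4 = \left(-161 + \frac{1}{2} \left(- \frac{1}{61}\right) 58\right) + 4 = \left(-161 - \frac{29}{61}\right) + 4 = - \frac{9850}{61} + 4 = - \frac{9606}{61}$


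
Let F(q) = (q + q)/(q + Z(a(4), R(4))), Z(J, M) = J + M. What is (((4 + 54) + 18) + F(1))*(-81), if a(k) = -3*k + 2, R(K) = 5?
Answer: -12231/2 ≈ -6115.5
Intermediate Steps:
a(k) = 2 - 3*k
F(q) = 2*q/(-5 + q) (F(q) = (q + q)/(q + ((2 - 3*4) + 5)) = (2*q)/(q + ((2 - 12) + 5)) = (2*q)/(q + (-10 + 5)) = (2*q)/(q - 5) = (2*q)/(-5 + q) = 2*q/(-5 + q))
(((4 + 54) + 18) + F(1))*(-81) = (((4 + 54) + 18) + 2*1/(-5 + 1))*(-81) = ((58 + 18) + 2*1/(-4))*(-81) = (76 + 2*1*(-¼))*(-81) = (76 - ½)*(-81) = (151/2)*(-81) = -12231/2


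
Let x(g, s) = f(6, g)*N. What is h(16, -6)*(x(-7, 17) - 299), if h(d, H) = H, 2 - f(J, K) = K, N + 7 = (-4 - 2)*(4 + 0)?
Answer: 3468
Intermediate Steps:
N = -31 (N = -7 + (-4 - 2)*(4 + 0) = -7 - 6*4 = -7 - 24 = -31)
f(J, K) = 2 - K
x(g, s) = -62 + 31*g (x(g, s) = (2 - g)*(-31) = -62 + 31*g)
h(16, -6)*(x(-7, 17) - 299) = -6*((-62 + 31*(-7)) - 299) = -6*((-62 - 217) - 299) = -6*(-279 - 299) = -6*(-578) = 3468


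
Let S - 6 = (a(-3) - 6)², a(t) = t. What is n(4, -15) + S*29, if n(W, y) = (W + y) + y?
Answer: 2497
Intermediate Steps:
n(W, y) = W + 2*y
S = 87 (S = 6 + (-3 - 6)² = 6 + (-9)² = 6 + 81 = 87)
n(4, -15) + S*29 = (4 + 2*(-15)) + 87*29 = (4 - 30) + 2523 = -26 + 2523 = 2497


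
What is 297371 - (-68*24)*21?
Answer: 331643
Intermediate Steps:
297371 - (-68*24)*21 = 297371 - (-1632)*21 = 297371 - 1*(-34272) = 297371 + 34272 = 331643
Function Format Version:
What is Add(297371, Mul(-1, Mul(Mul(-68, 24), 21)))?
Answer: 331643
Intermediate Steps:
Add(297371, Mul(-1, Mul(Mul(-68, 24), 21))) = Add(297371, Mul(-1, Mul(-1632, 21))) = Add(297371, Mul(-1, -34272)) = Add(297371, 34272) = 331643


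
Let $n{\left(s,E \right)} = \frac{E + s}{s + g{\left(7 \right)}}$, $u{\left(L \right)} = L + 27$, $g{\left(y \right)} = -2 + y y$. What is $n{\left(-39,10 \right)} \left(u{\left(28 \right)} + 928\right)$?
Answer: $- \frac{28507}{8} \approx -3563.4$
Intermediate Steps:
$g{\left(y \right)} = -2 + y^{2}$
$u{\left(L \right)} = 27 + L$
$n{\left(s,E \right)} = \frac{E + s}{47 + s}$ ($n{\left(s,E \right)} = \frac{E + s}{s - \left(2 - 7^{2}\right)} = \frac{E + s}{s + \left(-2 + 49\right)} = \frac{E + s}{s + 47} = \frac{E + s}{47 + s}$)
$n{\left(-39,10 \right)} \left(u{\left(28 \right)} + 928\right) = \frac{10 - 39}{47 - 39} \left(\left(27 + 28\right) + 928\right) = \frac{1}{8} \left(-29\right) \left(55 + 928\right) = \frac{1}{8} \left(-29\right) 983 = \left(- \frac{29}{8}\right) 983 = - \frac{28507}{8}$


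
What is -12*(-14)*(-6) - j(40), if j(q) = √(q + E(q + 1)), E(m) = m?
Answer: -1017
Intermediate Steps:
j(q) = √(1 + 2*q) (j(q) = √(q + (q + 1)) = √(q + (1 + q)) = √(1 + 2*q))
-12*(-14)*(-6) - j(40) = -12*(-14)*(-6) - √(1 + 2*40) = 168*(-6) - √(1 + 80) = -1008 - √81 = -1008 - 1*9 = -1008 - 9 = -1017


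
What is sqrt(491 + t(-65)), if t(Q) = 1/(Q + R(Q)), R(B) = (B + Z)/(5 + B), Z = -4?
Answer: sqrt(800662399)/1277 ≈ 22.158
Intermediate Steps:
R(B) = (-4 + B)/(5 + B) (R(B) = (B - 4)/(5 + B) = (-4 + B)/(5 + B))
t(Q) = 1/(Q + (-4 + Q)/(5 + Q))
sqrt(491 + t(-65)) = sqrt(491 + (5 - 65)/(-4 - 65 - 65*(5 - 65))) = sqrt(491 - 60/(-4 - 65 - 65*(-60))) = sqrt(491 - 60/(-4 - 65 + 3900)) = sqrt(491 - 60/3831) = sqrt(491 + (1/3831)*(-60)) = sqrt(491 - 20/1277) = sqrt(626987/1277) = sqrt(800662399)/1277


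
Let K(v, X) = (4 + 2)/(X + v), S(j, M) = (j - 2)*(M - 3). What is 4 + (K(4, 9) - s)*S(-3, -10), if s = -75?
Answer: 4909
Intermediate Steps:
S(j, M) = (-3 + M)*(-2 + j) (S(j, M) = (-2 + j)*(-3 + M) = (-3 + M)*(-2 + j))
K(v, X) = 6/(X + v)
4 + (K(4, 9) - s)*S(-3, -10) = 4 + (6/(9 + 4) - 1*(-75))*(6 - 3*(-3) - 2*(-10) - 10*(-3)) = 4 + (6/13 + 75)*(6 + 9 + 20 + 30) = 4 + (6*(1/13) + 75)*65 = 4 + (6/13 + 75)*65 = 4 + (981/13)*65 = 4 + 4905 = 4909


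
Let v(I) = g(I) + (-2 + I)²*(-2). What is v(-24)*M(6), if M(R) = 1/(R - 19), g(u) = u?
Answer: 1376/13 ≈ 105.85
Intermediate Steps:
v(I) = I - 2*(-2 + I)² (v(I) = I + (-2 + I)²*(-2) = I - 2*(-2 + I)²)
M(R) = 1/(-19 + R)
v(-24)*M(6) = (-24 - 2*(-2 - 24)²)/(-19 + 6) = (-24 - 2*(-26)²)/(-13) = (-24 - 2*676)*(-1/13) = (-24 - 1352)*(-1/13) = -1376*(-1/13) = 1376/13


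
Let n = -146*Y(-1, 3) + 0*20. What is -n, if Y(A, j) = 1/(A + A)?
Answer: -73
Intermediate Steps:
Y(A, j) = 1/(2*A)
n = 73 (n = -73/(-1) + 0*20 = -73*(-1) + 0 = -146*(-1/2) + 0 = 73 + 0 = 73)
-n = -1*73 = -73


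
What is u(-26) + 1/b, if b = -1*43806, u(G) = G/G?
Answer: 43805/43806 ≈ 0.99998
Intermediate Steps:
u(G) = 1
b = -43806
u(-26) + 1/b = 1 + 1/(-43806) = 1 - 1/43806 = 43805/43806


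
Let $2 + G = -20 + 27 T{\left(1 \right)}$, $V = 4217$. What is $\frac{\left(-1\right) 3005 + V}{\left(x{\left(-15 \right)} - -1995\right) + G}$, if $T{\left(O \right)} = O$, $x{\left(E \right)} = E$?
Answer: $\frac{1212}{1985} \approx 0.61058$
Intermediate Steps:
$G = 5$ ($G = -2 + \left(-20 + 27 \cdot 1\right) = -2 + \left(-20 + 27\right) = -2 + 7 = 5$)
$\frac{\left(-1\right) 3005 + V}{\left(x{\left(-15 \right)} - -1995\right) + G} = \frac{\left(-1\right) 3005 + 4217}{\left(-15 - -1995\right) + 5} = \frac{-3005 + 4217}{\left(-15 + 1995\right) + 5} = \frac{1212}{1980 + 5} = \frac{1212}{1985}$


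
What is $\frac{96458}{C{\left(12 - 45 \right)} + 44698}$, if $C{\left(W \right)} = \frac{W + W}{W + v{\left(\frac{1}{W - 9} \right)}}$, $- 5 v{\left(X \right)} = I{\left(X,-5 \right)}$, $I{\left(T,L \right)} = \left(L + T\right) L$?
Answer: $\frac{77021713}{35692739} \approx 2.1579$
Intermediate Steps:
$I{\left(T,L \right)} = L \left(L + T\right)$
$v{\left(X \right)} = -5 + X$ ($v{\left(X \right)} = - \frac{\left(-5\right) \left(-5 + X\right)}{5} = - \frac{25 - 5 X}{5} = -5 + X$)
$C{\left(W \right)} = \frac{2 W}{-5 + W + \frac{1}{-9 + W}}$ ($C{\left(W \right)} = \frac{W + W}{W - \left(5 - \frac{1}{W - 9}\right)} = \frac{2 W}{W - \left(5 - \frac{1}{-9 + W}\right)} = \frac{2 W}{-5 + W + \frac{1}{-9 + W}}$)
$\frac{96458}{C{\left(12 - 45 \right)} + 44698} = \frac{96458}{\frac{2 \left(12 - 45\right) \left(-9 + \left(12 - 45\right)\right)}{46 + \left(12 - 45\right)^{2} - 14 \left(12 - 45\right)} + 44698} = \frac{96458}{2 \left(-33\right) \frac{1}{46 + \left(-33\right)^{2} - -462} \left(-9 - 33\right) + 44698} = \frac{96458}{2 \left(-33\right) \frac{1}{46 + 1089 + 462} \left(-42\right) + 44698} = \frac{96458}{2 \left(-33\right) \frac{1}{1597} \left(-42\right) + 44698} = \frac{96458}{\frac{2772}{1597} + 44698} = \frac{96458}{\frac{71385478}{1597}} = 96458 \cdot \frac{1597}{71385478} = \frac{77021713}{35692739}$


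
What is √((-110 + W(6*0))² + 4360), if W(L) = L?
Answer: 2*√4115 ≈ 128.30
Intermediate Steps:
√((-110 + W(6*0))² + 4360) = √((-110 + 6*0)² + 4360) = √((-110 + 0)² + 4360) = √((-110)² + 4360) = √(12100 + 4360) = √16460 = 2*√4115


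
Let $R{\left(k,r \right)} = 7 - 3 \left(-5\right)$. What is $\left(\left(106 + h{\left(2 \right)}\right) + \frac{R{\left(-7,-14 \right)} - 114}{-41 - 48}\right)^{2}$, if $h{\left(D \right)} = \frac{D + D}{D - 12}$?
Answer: $\frac{2251692304}{198025} \approx 11371.0$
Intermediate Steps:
$R{\left(k,r \right)} = 22$ ($R{\left(k,r \right)} = 7 - -15 = 7 + 15 = 22$)
$h{\left(D \right)} = \frac{2 D}{-12 + D}$
$\left(\left(106 + h{\left(2 \right)}\right) + \frac{R{\left(-7,-14 \right)} - 114}{-41 - 48}\right)^{2} = \left(\left(106 + 2 \cdot 2 \frac{1}{-12 + 2}\right) + \frac{22 - 114}{-41 - 48}\right)^{2} = \left(\left(106 + 2 \cdot 2 \frac{1}{-10}\right) - \frac{92}{-89}\right)^{2} = \left(\left(106 + 2 \cdot 2 \left(- \frac{1}{10}\right)\right) - - \frac{92}{89}\right)^{2} = \left(\left(106 - \frac{2}{5}\right) + \frac{92}{89}\right)^{2} = \left(\frac{528}{5} + \frac{92}{89}\right)^{2} = \left(\frac{47452}{445}\right)^{2} = \frac{2251692304}{198025}$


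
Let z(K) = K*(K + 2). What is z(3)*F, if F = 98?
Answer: 1470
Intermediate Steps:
z(K) = K*(2 + K)
z(3)*F = (3*(2 + 3))*98 = (3*5)*98 = 15*98 = 1470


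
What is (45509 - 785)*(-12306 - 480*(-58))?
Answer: 694742616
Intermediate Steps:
(45509 - 785)*(-12306 - 480*(-58)) = 44724*(-12306 + 27840) = 44724*15534 = 694742616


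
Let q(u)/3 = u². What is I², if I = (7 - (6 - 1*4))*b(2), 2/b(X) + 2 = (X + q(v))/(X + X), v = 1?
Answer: 1600/9 ≈ 177.78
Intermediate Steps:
q(u) = 3*u²
b(X) = 2/(-2 + (3 + X)/(2*X)) (b(X) = 2/(-2 + (X + 3*1²)/(X + X)) = 2/(-2 + (X + 3*1)/((2*X))) = 2/(-2 + (X + 3)*(1/(2*X))) = 2/(-2 + (3 + X)*(1/(2*X))) = 2/(-2 + (3 + X)/(2*X)))
I = -40/3 (I = (7 - (6 - 1*4))*(-4*2/(-3 + 3*2)) = (7 - (6 - 4))*(-4*2/(-3 + 6)) = (7 - 1*2)*(-4*2/3) = (7 - 2)*(-4*2*⅓) = 5*(-8/3) = -40/3 ≈ -13.333)
I² = (-40/3)² = 1600/9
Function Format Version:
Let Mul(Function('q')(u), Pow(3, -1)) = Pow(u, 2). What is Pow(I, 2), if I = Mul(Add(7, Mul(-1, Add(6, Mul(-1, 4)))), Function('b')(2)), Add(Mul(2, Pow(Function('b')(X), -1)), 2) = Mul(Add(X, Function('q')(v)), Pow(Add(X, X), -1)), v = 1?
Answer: Rational(1600, 9) ≈ 177.78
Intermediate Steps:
Function('q')(u) = Mul(3, Pow(u, 2))
Function('b')(X) = Mul(2, Pow(Add(-2, Mul(Rational(1, 2), Pow(X, -1), Add(3, X))), -1)) (Function('b')(X) = Mul(2, Pow(Add(-2, Mul(Add(X, Mul(3, Pow(1, 2))), Pow(Add(X, X), -1))), -1)) = Mul(2, Pow(Add(-2, Mul(Add(X, Mul(3, 1)), Pow(Mul(2, X), -1))), -1)) = Mul(2, Pow(Add(-2, Mul(Add(X, 3), Mul(Rational(1, 2), Pow(X, -1)))), -1)) = Mul(2, Pow(Add(-2, Mul(Add(3, X), Mul(Rational(1, 2), Pow(X, -1)))), -1)) = Mul(2, Pow(Add(-2, Mul(Rational(1, 2), Pow(X, -1), Add(3, X))), -1)))
I = Rational(-40, 3) (I = Mul(Add(7, Mul(-1, Add(6, Mul(-1, 4)))), Mul(-4, 2, Pow(Add(-3, Mul(3, 2)), -1))) = Mul(Add(7, Mul(-1, Add(6, -4))), Mul(-4, 2, Pow(Add(-3, 6), -1))) = Mul(Add(7, Mul(-1, 2)), Mul(-4, 2, Pow(3, -1))) = Mul(Add(7, -2), Mul(-4, 2, Rational(1, 3))) = Mul(5, Rational(-8, 3)) = Rational(-40, 3) ≈ -13.333)
Pow(I, 2) = Pow(Rational(-40, 3), 2) = Rational(1600, 9)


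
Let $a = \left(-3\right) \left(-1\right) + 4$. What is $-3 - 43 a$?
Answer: $-304$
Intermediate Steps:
$a = 7$ ($a = 3 + 4 = 7$)
$-3 - 43 a = -3 - 301 = -304$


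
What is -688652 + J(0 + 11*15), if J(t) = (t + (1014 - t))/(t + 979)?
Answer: -30300649/44 ≈ -6.8865e+5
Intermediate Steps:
J(t) = 1014/(979 + t)
-688652 + J(0 + 11*15) = -688652 + 1014/(979 + (0 + 11*15)) = -688652 + 1014/(979 + (0 + 165)) = -688652 + 1014/(979 + 165) = -688652 + 1014/1144 = -688652 + 1014*(1/1144) = -688652 + 39/44 = -30300649/44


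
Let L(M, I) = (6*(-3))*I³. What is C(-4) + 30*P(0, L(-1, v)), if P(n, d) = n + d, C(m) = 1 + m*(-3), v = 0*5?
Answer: 13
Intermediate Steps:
v = 0
L(M, I) = -18*I³
C(m) = 1 - 3*m
P(n, d) = d + n
C(-4) + 30*P(0, L(-1, v)) = (1 - 3*(-4)) + 30*(-18*0³ + 0) = (1 + 12) + 30*(-18*0 + 0) = 13 + 30*(0 + 0) = 13 + 30*0 = 13 + 0 = 13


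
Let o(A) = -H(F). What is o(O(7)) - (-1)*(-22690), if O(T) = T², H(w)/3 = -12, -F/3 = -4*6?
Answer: -22654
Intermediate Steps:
F = 72 (F = -(-12)*6 = -3*(-24) = 72)
H(w) = -36 (H(w) = 3*(-12) = -36)
o(A) = 36 (o(A) = -1*(-36) = 36)
o(O(7)) - (-1)*(-22690) = 36 - (-1)*(-22690) = 36 - 1*22690 = 36 - 22690 = -22654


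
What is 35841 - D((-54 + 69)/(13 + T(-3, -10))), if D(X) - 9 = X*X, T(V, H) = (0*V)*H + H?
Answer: 35807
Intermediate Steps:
T(V, H) = H (T(V, H) = 0*H + H = 0 + H = H)
D(X) = 9 + X² (D(X) = 9 + X*X = 9 + X²)
35841 - D((-54 + 69)/(13 + T(-3, -10))) = 35841 - (9 + ((-54 + 69)/(13 - 10))²) = 35841 - (9 + (15/3)²) = 35841 - (9 + (15*(⅓))²) = 35841 - (9 + 5²) = 35841 - (9 + 25) = 35841 - 1*34 = 35841 - 34 = 35807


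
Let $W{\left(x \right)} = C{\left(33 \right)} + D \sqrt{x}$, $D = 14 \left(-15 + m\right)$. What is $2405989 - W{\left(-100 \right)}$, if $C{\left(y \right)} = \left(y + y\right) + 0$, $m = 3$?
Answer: $2405923 + 1680 i \approx 2.4059 \cdot 10^{6} + 1680.0 i$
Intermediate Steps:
$C{\left(y \right)} = 2 y$ ($C{\left(y \right)} = 2 y + 0 = 2 y$)
$D = -168$ ($D = 14 \left(-15 + 3\right) = 14 \left(-12\right) = -168$)
$W{\left(x \right)} = 66 - 168 \sqrt{x}$ ($W{\left(x \right)} = 2 \cdot 33 - 168 \sqrt{x} = 66 - 168 \sqrt{x}$)
$2405989 - W{\left(-100 \right)} = 2405989 - \left(66 - 168 \sqrt{-100}\right) = 2405989 - \left(66 - 168 \cdot 10 i\right) = 2405989 - \left(66 - 1680 i\right) = 2405923 + 1680 i$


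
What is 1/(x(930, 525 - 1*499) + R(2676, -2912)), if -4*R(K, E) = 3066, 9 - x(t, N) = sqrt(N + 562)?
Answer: -1010/764291 + 56*sqrt(3)/2292873 ≈ -0.0012792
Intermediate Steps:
x(t, N) = 9 - sqrt(562 + N) (x(t, N) = 9 - sqrt(N + 562) = 9 - sqrt(562 + N))
R(K, E) = -1533/2 (R(K, E) = -1/4*3066 = -1533/2)
1/(x(930, 525 - 1*499) + R(2676, -2912)) = 1/((9 - sqrt(562 + (525 - 1*499))) - 1533/2) = 1/((9 - sqrt(562 + (525 - 499))) - 1533/2) = 1/((9 - sqrt(562 + 26)) - 1533/2) = 1/((9 - sqrt(588)) - 1533/2) = 1/((9 - 14*sqrt(3)) - 1533/2) = 1/(-1515/2 - 14*sqrt(3))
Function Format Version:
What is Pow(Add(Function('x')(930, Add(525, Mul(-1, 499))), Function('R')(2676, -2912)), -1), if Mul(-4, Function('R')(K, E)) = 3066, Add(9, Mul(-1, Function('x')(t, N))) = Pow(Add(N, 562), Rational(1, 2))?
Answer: Add(Rational(-1010, 764291), Mul(Rational(56, 2292873), Pow(3, Rational(1, 2)))) ≈ -0.0012792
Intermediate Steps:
Function('x')(t, N) = Add(9, Mul(-1, Pow(Add(562, N), Rational(1, 2)))) (Function('x')(t, N) = Add(9, Mul(-1, Pow(Add(N, 562), Rational(1, 2)))) = Add(9, Mul(-1, Pow(Add(562, N), Rational(1, 2)))))
Function('R')(K, E) = Rational(-1533, 2) (Function('R')(K, E) = Mul(Rational(-1, 4), 3066) = Rational(-1533, 2))
Pow(Add(Function('x')(930, Add(525, Mul(-1, 499))), Function('R')(2676, -2912)), -1) = Pow(Add(Add(9, Mul(-1, Pow(Add(562, Add(525, Mul(-1, 499))), Rational(1, 2)))), Rational(-1533, 2)), -1) = Pow(Add(Add(9, Mul(-1, Pow(Add(562, Add(525, -499)), Rational(1, 2)))), Rational(-1533, 2)), -1) = Pow(Add(Add(9, Mul(-1, Pow(Add(562, 26), Rational(1, 2)))), Rational(-1533, 2)), -1) = Pow(Add(Add(9, Mul(-1, Pow(588, Rational(1, 2)))), Rational(-1533, 2)), -1) = Pow(Add(Add(9, Mul(-1, Mul(14, Pow(3, Rational(1, 2))))), Rational(-1533, 2)), -1) = Pow(Add(Add(9, Mul(-14, Pow(3, Rational(1, 2)))), Rational(-1533, 2)), -1) = Pow(Add(Rational(-1515, 2), Mul(-14, Pow(3, Rational(1, 2)))), -1)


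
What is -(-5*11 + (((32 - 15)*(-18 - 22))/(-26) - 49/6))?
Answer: 2887/78 ≈ 37.013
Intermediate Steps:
-(-5*11 + (((32 - 15)*(-18 - 22))/(-26) - 49/6)) = -(-55 + ((17*(-40))*(-1/26) - 49*⅙)) = -(-55 + (-680*(-1/26) - 49/6)) = -(-55 + (340/13 - 49/6)) = -(-55 + 1403/78) = -1*(-2887/78) = 2887/78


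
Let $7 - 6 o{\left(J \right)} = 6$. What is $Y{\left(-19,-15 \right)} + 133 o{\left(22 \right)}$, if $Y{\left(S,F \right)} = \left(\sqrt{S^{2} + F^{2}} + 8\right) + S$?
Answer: $\frac{67}{6} + \sqrt{586} \approx 35.374$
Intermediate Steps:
$Y{\left(S,F \right)} = 8 + S + \sqrt{F^{2} + S^{2}}$ ($Y{\left(S,F \right)} = \left(\sqrt{F^{2} + S^{2}} + 8\right) + S = \left(8 + \sqrt{F^{2} + S^{2}}\right) + S = 8 + S + \sqrt{F^{2} + S^{2}}$)
$o{\left(J \right)} = \frac{1}{6}$ ($o{\left(J \right)} = \frac{7}{6} - 1 = \frac{1}{6}$)
$Y{\left(-19,-15 \right)} + 133 o{\left(22 \right)} = \left(8 - 19 + \sqrt{\left(-15\right)^{2} + \left(-19\right)^{2}}\right) + 133 \cdot \frac{1}{6} = \left(8 - 19 + \sqrt{225 + 361}\right) + \frac{133}{6} = \left(8 - 19 + \sqrt{586}\right) + \frac{133}{6} = \left(-11 + \sqrt{586}\right) + \frac{133}{6} = \frac{67}{6} + \sqrt{586}$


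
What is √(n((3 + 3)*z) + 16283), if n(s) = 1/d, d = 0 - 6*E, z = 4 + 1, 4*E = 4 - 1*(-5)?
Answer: √1318917/9 ≈ 127.60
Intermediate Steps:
E = 9/4 (E = (4 - 1*(-5))/4 = (4 + 5)/4 = (¼)*9 = 9/4 ≈ 2.2500)
z = 5
d = -27/2 (d = 0 - 6*9/4 = 0 - 27/2 = -27/2 ≈ -13.500)
n(s) = -2/27 (n(s) = 1/(-27/2) = -2/27)
√(n((3 + 3)*z) + 16283) = √(-2/27 + 16283) = √(439639/27) = √1318917/9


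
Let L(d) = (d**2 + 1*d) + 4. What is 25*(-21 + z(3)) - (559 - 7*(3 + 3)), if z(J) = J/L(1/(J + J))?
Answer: -154642/151 ≈ -1024.1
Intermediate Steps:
L(d) = 4 + d + d**2 (L(d) = (d**2 + d) + 4 = (d + d**2) + 4 = 4 + d + d**2)
z(J) = J/(4 + 1/(2*J) + 1/(4*J**2)) (z(J) = J/(4 + 1/(J + J) + (1/(J + J))**2) = J/(4 + 1/(2*J) + (1/(2*J))**2) = J/(4 + 1/(2*J) + 1/(4*J**2)))
25*(-21 + z(3)) - (559 - 7*(3 + 3)) = 25*(-21 + 4*3**3/(1 + 2*3 + 16*3**2)) - (559 - 7*(3 + 3)) = 25*(-21 + 4*27/(1 + 6 + 16*9)) - (559 - 7*6) = 25*(-21 + 4*27/(1 + 6 + 144)) - (559 - 1*42) = 25*(-21 + 4*27/151) - (559 - 42) = 25*(-21 + 4*27*(1/151)) - 1*517 = 25*(-21 + 108/151) - 517 = 25*(-3063/151) - 517 = -76575/151 - 517 = -154642/151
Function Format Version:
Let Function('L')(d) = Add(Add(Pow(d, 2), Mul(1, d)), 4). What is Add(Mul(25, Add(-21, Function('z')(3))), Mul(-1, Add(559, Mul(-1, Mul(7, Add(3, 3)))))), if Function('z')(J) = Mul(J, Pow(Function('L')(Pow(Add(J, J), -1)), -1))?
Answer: Rational(-154642, 151) ≈ -1024.1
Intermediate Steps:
Function('L')(d) = Add(4, d, Pow(d, 2)) (Function('L')(d) = Add(Add(Pow(d, 2), d), 4) = Add(Add(d, Pow(d, 2)), 4) = Add(4, d, Pow(d, 2)))
Function('z')(J) = Mul(J, Pow(Add(4, Mul(Rational(1, 2), Pow(J, -1)), Mul(Rational(1, 4), Pow(J, -2))), -1)) (Function('z')(J) = Mul(J, Pow(Add(4, Pow(Add(J, J), -1), Pow(Pow(Add(J, J), -1), 2)), -1)) = Mul(J, Pow(Add(4, Pow(Mul(2, J), -1), Pow(Pow(Mul(2, J), -1), 2)), -1)) = Mul(J, Pow(Add(4, Mul(Rational(1, 2), Pow(J, -1)), Pow(Mul(Rational(1, 2), Pow(J, -1)), 2)), -1)) = Mul(J, Pow(Add(4, Mul(Rational(1, 2), Pow(J, -1)), Mul(Rational(1, 4), Pow(J, -2))), -1)))
Add(Mul(25, Add(-21, Function('z')(3))), Mul(-1, Add(559, Mul(-1, Mul(7, Add(3, 3)))))) = Add(Mul(25, Add(-21, Mul(4, Pow(3, 3), Pow(Add(1, Mul(2, 3), Mul(16, Pow(3, 2))), -1)))), Mul(-1, Add(559, Mul(-1, Mul(7, Add(3, 3)))))) = Add(Mul(25, Add(-21, Mul(4, 27, Pow(Add(1, 6, Mul(16, 9)), -1)))), Mul(-1, Add(559, Mul(-1, Mul(7, 6))))) = Add(Mul(25, Add(-21, Mul(4, 27, Pow(Add(1, 6, 144), -1)))), Mul(-1, Add(559, Mul(-1, 42)))) = Add(Mul(25, Add(-21, Mul(4, 27, Pow(151, -1)))), Mul(-1, Add(559, -42))) = Add(Mul(25, Add(-21, Mul(4, 27, Rational(1, 151)))), Mul(-1, 517)) = Add(Mul(25, Add(-21, Rational(108, 151))), -517) = Add(Mul(25, Rational(-3063, 151)), -517) = Add(Rational(-76575, 151), -517) = Rational(-154642, 151)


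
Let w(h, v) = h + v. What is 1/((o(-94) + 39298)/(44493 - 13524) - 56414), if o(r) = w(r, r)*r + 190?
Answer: -30969/1747028006 ≈ -1.7727e-5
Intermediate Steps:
o(r) = 190 + 2*r² (o(r) = (r + r)*r + 190 = (2*r)*r + 190 = 2*r² + 190 = 190 + 2*r²)
1/((o(-94) + 39298)/(44493 - 13524) - 56414) = 1/(((190 + 2*(-94)²) + 39298)/(44493 - 13524) - 56414) = 1/(((190 + 2*8836) + 39298)/30969 - 56414) = 1/(((190 + 17672) + 39298)*(1/30969) - 56414) = 1/((17862 + 39298)*(1/30969) - 56414) = 1/(57160*(1/30969) - 56414) = 1/(57160/30969 - 56414) = 1/(-1747028006/30969) = -30969/1747028006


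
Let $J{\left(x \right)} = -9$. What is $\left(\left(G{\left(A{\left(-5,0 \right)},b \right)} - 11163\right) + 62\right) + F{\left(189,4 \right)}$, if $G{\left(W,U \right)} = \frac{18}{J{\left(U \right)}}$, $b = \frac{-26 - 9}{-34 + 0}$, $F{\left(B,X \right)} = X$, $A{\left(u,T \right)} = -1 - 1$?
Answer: $-11099$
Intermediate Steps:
$A{\left(u,T \right)} = -2$
$b = \frac{35}{34}$ ($b = - \frac{35}{-34} = \left(-35\right) \left(- \frac{1}{34}\right) = \frac{35}{34} \approx 1.0294$)
$G{\left(W,U \right)} = -2$ ($G{\left(W,U \right)} = \frac{18}{-9} = 18 \left(- \frac{1}{9}\right) = -2$)
$\left(\left(G{\left(A{\left(-5,0 \right)},b \right)} - 11163\right) + 62\right) + F{\left(189,4 \right)} = \left(\left(-2 - 11163\right) + 62\right) + 4 = \left(-11165 + 62\right) + 4 = -11103 + 4 = -11099$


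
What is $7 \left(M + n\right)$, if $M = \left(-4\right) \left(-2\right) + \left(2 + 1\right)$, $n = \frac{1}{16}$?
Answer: $\frac{1239}{16} \approx 77.438$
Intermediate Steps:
$n = \frac{1}{16} \approx 0.0625$
$M = 11$ ($M = 8 + 3 = 11$)
$7 \left(M + n\right) = 7 \left(11 + \frac{1}{16}\right) = 7 \cdot \frac{177}{16} = \frac{1239}{16}$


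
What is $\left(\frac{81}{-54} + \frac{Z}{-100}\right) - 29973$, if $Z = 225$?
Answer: $- \frac{119907}{4} \approx -29977.0$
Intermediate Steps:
$\left(\frac{81}{-54} + \frac{Z}{-100}\right) - 29973 = \left(\frac{81}{-54} + \frac{225}{-100}\right) - 29973 = \left(81 \left(- \frac{1}{54}\right) + 225 \left(- \frac{1}{100}\right)\right) - 29973 = \left(- \frac{3}{2} - \frac{9}{4}\right) - 29973 = - \frac{15}{4} - 29973 = - \frac{119907}{4}$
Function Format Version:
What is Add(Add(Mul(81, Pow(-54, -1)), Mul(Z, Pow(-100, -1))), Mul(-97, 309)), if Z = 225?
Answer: Rational(-119907, 4) ≈ -29977.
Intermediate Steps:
Add(Add(Mul(81, Pow(-54, -1)), Mul(Z, Pow(-100, -1))), Mul(-97, 309)) = Add(Add(Mul(81, Pow(-54, -1)), Mul(225, Pow(-100, -1))), Mul(-97, 309)) = Add(Add(Mul(81, Rational(-1, 54)), Mul(225, Rational(-1, 100))), -29973) = Add(Add(Rational(-3, 2), Rational(-9, 4)), -29973) = Add(Rational(-15, 4), -29973) = Rational(-119907, 4)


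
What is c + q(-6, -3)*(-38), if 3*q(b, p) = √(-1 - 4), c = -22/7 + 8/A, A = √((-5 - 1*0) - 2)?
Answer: -22/7 - 38*I*√5/3 - 8*I*√7/7 ≈ -3.1429 - 31.347*I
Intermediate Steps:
A = I*√7 (A = √((-5 + 0) - 2) = √(-5 - 2) = √(-7) = I*√7 ≈ 2.6458*I)
c = -22/7 - 8*I*√7/7 (c = -22/7 + 8/((I*√7)) = -22*⅐ + 8*(-I*√7/7) = -22/7 - 8*I*√7/7 ≈ -3.1429 - 3.0237*I)
q(b, p) = I*√5/3 (q(b, p) = √(-1 - 4)/3 = √(-5)/3 = (I*√5)/3 = I*√5/3)
c + q(-6, -3)*(-38) = (-22/7 - 8*I*√7/7) + (I*√5/3)*(-38) = (-22/7 - 8*I*√7/7) - 38*I*√5/3 = -22/7 - 38*I*√5/3 - 8*I*√7/7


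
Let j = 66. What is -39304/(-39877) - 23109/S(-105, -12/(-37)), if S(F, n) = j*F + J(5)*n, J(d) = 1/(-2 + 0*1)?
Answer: 14724775135/3408366944 ≈ 4.3202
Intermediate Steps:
J(d) = -½ (J(d) = 1/(-2 + 0) = 1/(-2) = -½)
S(F, n) = 66*F - n/2
-39304/(-39877) - 23109/S(-105, -12/(-37)) = -39304/(-39877) - 23109/(66*(-105) - (-6)/(-37)) = -39304*(-1/39877) - 23109/(-6930 - (-6)*(-1)/37) = 39304/39877 - 23109/(-6930 - ½*12/37) = 39304/39877 - 23109/(-6930 - 6/37) = 39304/39877 - 23109/(-256416/37) = 39304/39877 - 23109*(-37/256416) = 39304/39877 + 285011/85472 = 14724775135/3408366944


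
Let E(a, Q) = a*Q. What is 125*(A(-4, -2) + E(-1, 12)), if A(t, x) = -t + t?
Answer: -1500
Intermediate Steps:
A(t, x) = 0
E(a, Q) = Q*a
125*(A(-4, -2) + E(-1, 12)) = 125*(0 + 12*(-1)) = 125*(0 - 12) = 125*(-12) = -1500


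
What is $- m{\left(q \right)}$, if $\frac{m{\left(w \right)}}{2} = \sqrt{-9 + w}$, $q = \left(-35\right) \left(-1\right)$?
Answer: $- 2 \sqrt{26} \approx -10.198$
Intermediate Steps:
$q = 35$
$m{\left(w \right)} = 2 \sqrt{-9 + w}$
$- m{\left(q \right)} = - 2 \sqrt{-9 + 35} = - 2 \sqrt{26}$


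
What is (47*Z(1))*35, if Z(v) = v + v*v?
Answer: 3290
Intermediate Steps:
Z(v) = v + v**2
(47*Z(1))*35 = (47*(1*(1 + 1)))*35 = (47*(1*2))*35 = (47*2)*35 = 94*35 = 3290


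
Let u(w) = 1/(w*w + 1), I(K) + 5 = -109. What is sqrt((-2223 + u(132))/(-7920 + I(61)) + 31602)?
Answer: sqrt(6193378178892979113)/13999245 ≈ 177.77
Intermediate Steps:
I(K) = -114 (I(K) = -5 - 109 = -114)
u(w) = 1/(1 + w**2) (u(w) = 1/(w**2 + 1) = 1/(1 + w**2))
sqrt((-2223 + u(132))/(-7920 + I(61)) + 31602) = sqrt((-2223 + 1/(1 + 132**2))/(-7920 - 114) + 31602) = sqrt((-2223 + 1/(1 + 17424))/(-8034) + 31602) = sqrt((-2223 + 1/17425)*(-1/8034) + 31602) = sqrt(-38735774/17425*(-1/8034) + 31602) = sqrt(19367887/69996225 + 31602) = sqrt(2212040070337/69996225) = sqrt(6193378178892979113)/13999245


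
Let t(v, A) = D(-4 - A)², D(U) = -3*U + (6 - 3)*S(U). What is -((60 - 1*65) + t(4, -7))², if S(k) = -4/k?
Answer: -26896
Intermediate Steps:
D(U) = -12/U - 3*U (D(U) = -3*U + (6 - 3)*(-4/U) = -3*U + 3*(-4/U) = -3*U - 12/U = -12/U - 3*U)
t(v, A) = (12 - 12/(-4 - A) + 3*A)² (t(v, A) = (-12/(-4 - A) - 3*(-4 - A))² = (-12/(-4 - A) + (12 + 3*A))² = (12 - 12/(-4 - A) + 3*A)²)
-((60 - 1*65) + t(4, -7))² = -((60 - 1*65) + 9*(4 + (4 - 7)²)²/(4 - 7)²)² = -((60 - 65) + 9*(4 + (-3)²)²/(-3)²)² = -(-5 + 9*(⅑)*(4 + 9)²)² = -(-5 + 9*(⅑)*13²)² = -(-5 + 9*(⅑)*169)² = -(-5 + 169)² = -1*164² = -1*26896 = -26896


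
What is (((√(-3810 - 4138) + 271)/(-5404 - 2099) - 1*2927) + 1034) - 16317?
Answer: -136629901/7503 - 2*I*√1987/7503 ≈ -18210.0 - 0.011882*I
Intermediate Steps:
(((√(-3810 - 4138) + 271)/(-5404 - 2099) - 1*2927) + 1034) - 16317 = (((√(-7948) + 271)/(-7503) - 2927) + 1034) - 16317 = (((2*I*√1987 + 271)*(-1/7503) - 2927) + 1034) - 16317 = (((271 + 2*I*√1987)*(-1/7503) - 2927) + 1034) - 16317 = (((-271/7503 - 2*I*√1987/7503) - 2927) + 1034) - 16317 = ((-21961552/7503 - 2*I*√1987/7503) + 1034) - 16317 = (-14203450/7503 - 2*I*√1987/7503) - 16317 = -136629901/7503 - 2*I*√1987/7503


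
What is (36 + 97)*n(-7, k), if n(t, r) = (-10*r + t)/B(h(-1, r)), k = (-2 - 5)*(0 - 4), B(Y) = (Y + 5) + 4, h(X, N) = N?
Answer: -38171/37 ≈ -1031.6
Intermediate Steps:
B(Y) = 9 + Y (B(Y) = (5 + Y) + 4 = 9 + Y)
k = 28 (k = -7*(-4) = 28)
n(t, r) = (t - 10*r)/(9 + r) (n(t, r) = (-10*r + t)/(9 + r) = (t - 10*r)/(9 + r))
(36 + 97)*n(-7, k) = (36 + 97)*((-7 - 10*28)/(9 + 28)) = 133*((-7 - 280)/37) = 133*((1/37)*(-287)) = 133*(-287/37) = -38171/37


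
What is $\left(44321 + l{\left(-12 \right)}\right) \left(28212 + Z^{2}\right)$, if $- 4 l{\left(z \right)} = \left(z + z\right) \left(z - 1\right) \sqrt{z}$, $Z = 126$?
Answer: $1954024248 - 6877728 i \sqrt{3} \approx 1.954 \cdot 10^{9} - 1.1913 \cdot 10^{7} i$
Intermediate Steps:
$l{\left(z \right)} = - \frac{z^{\frac{3}{2}} \left(-1 + z\right)}{2}$ ($l{\left(z \right)} = - \frac{\left(z + z\right) \left(z - 1\right) \sqrt{z}}{4} = - \frac{2 z \left(-1 + z\right) \sqrt{z}}{4} = - \frac{2 z^{\frac{3}{2}} \left(-1 + z\right)}{4} = - \frac{z^{\frac{3}{2}} \left(-1 + z\right)}{2}$)
$\left(44321 + l{\left(-12 \right)}\right) \left(28212 + Z^{2}\right) = \left(44321 + \frac{\left(-12\right)^{\frac{3}{2}} \left(1 - -12\right)}{2}\right) \left(28212 + 126^{2}\right) = \left(44321 + \frac{- 24 i \sqrt{3} \left(1 + 12\right)}{2}\right) \left(28212 + 15876\right) = \left(44321 + \frac{1}{2} \left(- 24 i \sqrt{3}\right) 13\right) 44088 = \left(44321 - 156 i \sqrt{3}\right) 44088 = 1954024248 - 6877728 i \sqrt{3}$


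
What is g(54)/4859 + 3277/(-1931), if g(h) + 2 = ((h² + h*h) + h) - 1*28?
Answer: -4615007/9382729 ≈ -0.49186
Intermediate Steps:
g(h) = -30 + h + 2*h² (g(h) = -2 + (((h² + h*h) + h) - 1*28) = -2 + (((h² + h²) + h) - 28) = -2 + ((2*h² + h) - 28) = -2 + ((h + 2*h²) - 28) = -2 + (-28 + h + 2*h²) = -30 + h + 2*h²)
g(54)/4859 + 3277/(-1931) = (-30 + 54 + 2*54²)/4859 + 3277/(-1931) = (-30 + 54 + 2*2916)*(1/4859) + 3277*(-1/1931) = (-30 + 54 + 5832)*(1/4859) - 3277/1931 = 5856*(1/4859) - 3277/1931 = 5856/4859 - 3277/1931 = -4615007/9382729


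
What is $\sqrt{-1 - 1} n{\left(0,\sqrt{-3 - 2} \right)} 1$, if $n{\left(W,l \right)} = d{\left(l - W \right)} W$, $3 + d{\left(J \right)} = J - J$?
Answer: $0$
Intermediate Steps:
$d{\left(J \right)} = -3$ ($d{\left(J \right)} = -3 + \left(J - J\right) = -3 + 0 = -3$)
$n{\left(W,l \right)} = - 3 W$
$\sqrt{-1 - 1} n{\left(0,\sqrt{-3 - 2} \right)} 1 = \sqrt{-1 - 1} \left(\left(-3\right) 0\right) 1 = \sqrt{-2} \cdot 0 \cdot 1 = i \sqrt{2} \cdot 0 \cdot 1 = 0 \cdot 1 = 0$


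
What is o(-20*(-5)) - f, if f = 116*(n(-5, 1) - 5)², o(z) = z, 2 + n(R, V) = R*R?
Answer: -37484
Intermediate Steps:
n(R, V) = -2 + R² (n(R, V) = -2 + R*R = -2 + R²)
f = 37584 (f = 116*((-2 + (-5)²) - 5)² = 116*((-2 + 25) - 5)² = 116*(23 - 5)² = 116*18² = 116*324 = 37584)
o(-20*(-5)) - f = -20*(-5) - 1*37584 = 100 - 37584 = -37484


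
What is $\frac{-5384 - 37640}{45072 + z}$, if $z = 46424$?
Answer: $- \frac{5378}{11437} \approx -0.47023$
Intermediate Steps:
$\frac{-5384 - 37640}{45072 + z} = \frac{-5384 - 37640}{45072 + 46424} = - \frac{43024}{91496} = \left(-43024\right) \frac{1}{91496} = - \frac{5378}{11437}$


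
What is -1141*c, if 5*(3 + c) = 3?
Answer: 13692/5 ≈ 2738.4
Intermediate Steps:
c = -12/5 (c = -3 + (⅕)*3 = -3 + ⅗ = -12/5 ≈ -2.4000)
-1141*c = -1141*(-12/5) = 13692/5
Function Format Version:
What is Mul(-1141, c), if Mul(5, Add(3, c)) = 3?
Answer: Rational(13692, 5) ≈ 2738.4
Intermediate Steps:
c = Rational(-12, 5) (c = Add(-3, Mul(Rational(1, 5), 3)) = Add(-3, Rational(3, 5)) = Rational(-12, 5) ≈ -2.4000)
Mul(-1141, c) = Mul(-1141, Rational(-12, 5)) = Rational(13692, 5)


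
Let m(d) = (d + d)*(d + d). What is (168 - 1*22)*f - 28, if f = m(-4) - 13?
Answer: 7418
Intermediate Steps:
m(d) = 4*d² (m(d) = (2*d)*(2*d) = 4*d²)
f = 51 (f = 4*(-4)² - 13 = 4*16 - 13 = 64 - 13 = 51)
(168 - 1*22)*f - 28 = (168 - 1*22)*51 - 28 = (168 - 22)*51 - 28 = 146*51 - 28 = 7446 - 28 = 7418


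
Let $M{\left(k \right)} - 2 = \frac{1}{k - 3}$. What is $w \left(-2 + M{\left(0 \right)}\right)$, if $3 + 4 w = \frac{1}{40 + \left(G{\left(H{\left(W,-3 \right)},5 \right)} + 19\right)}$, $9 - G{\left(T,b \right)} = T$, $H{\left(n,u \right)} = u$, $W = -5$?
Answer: $\frac{53}{213} \approx 0.24883$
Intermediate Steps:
$M{\left(k \right)} = 2 + \frac{1}{-3 + k}$ ($M{\left(k \right)} = 2 + \frac{1}{k - 3} = 2 + \frac{1}{-3 + k}$)
$G{\left(T,b \right)} = 9 - T$
$w = - \frac{53}{71}$ ($w = - \frac{3}{4} + \frac{1}{4 \left(40 + \left(\left(9 - -3\right) + 19\right)\right)} = - \frac{3}{4} + \frac{1}{4 \left(40 + \left(\left(9 + 3\right) + 19\right)\right)} = - \frac{3}{4} + \frac{1}{4 \left(40 + \left(12 + 19\right)\right)} = - \frac{3}{4} + \frac{1}{4 \left(40 + 31\right)} = - \frac{3}{4} + \frac{1}{4 \cdot 71} = - \frac{3}{4} + \frac{1}{4} \cdot \frac{1}{71} = - \frac{3}{4} + \frac{1}{284} = - \frac{53}{71} \approx -0.74648$)
$w \left(-2 + M{\left(0 \right)}\right) = - \frac{53 \left(-2 + \frac{-5 + 2 \cdot 0}{-3 + 0}\right)}{71} = - \frac{53 \left(-2 + \frac{-5 + 0}{-3}\right)}{71} = - \frac{53 \left(-2 - - \frac{5}{3}\right)}{71} = - \frac{53 \left(-2 + \frac{5}{3}\right)}{71} = \left(- \frac{53}{71}\right) \left(- \frac{1}{3}\right) = \frac{53}{213}$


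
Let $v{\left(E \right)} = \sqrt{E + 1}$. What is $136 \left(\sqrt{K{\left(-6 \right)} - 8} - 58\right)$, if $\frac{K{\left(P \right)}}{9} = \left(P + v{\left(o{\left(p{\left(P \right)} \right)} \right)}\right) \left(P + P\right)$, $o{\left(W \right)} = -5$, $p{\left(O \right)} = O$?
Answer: $-7888 + 272 \sqrt{160 - 54 i} \approx -4400.1 - 572.71 i$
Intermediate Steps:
$v{\left(E \right)} = \sqrt{1 + E}$
$K{\left(P \right)} = 18 P \left(P + 2 i\right)$ ($K{\left(P \right)} = 9 \left(P + \sqrt{1 - 5}\right) \left(P + P\right) = 9 \left(P + \sqrt{-4}\right) 2 P = 9 \left(P + 2 i\right) 2 P = 9 \cdot 2 P \left(P + 2 i\right) = 18 P \left(P + 2 i\right)$)
$136 \left(\sqrt{K{\left(-6 \right)} - 8} - 58\right) = 136 \left(\sqrt{18 \left(-6\right) \left(-6 + 2 i\right) - 8} - 58\right) = 136 \left(\sqrt{\left(648 - 216 i\right) - 8} - 58\right) = 136 \left(\sqrt{640 - 216 i} - 58\right) = 136 \left(-58 + \sqrt{640 - 216 i}\right) = -7888 + 136 \sqrt{640 - 216 i}$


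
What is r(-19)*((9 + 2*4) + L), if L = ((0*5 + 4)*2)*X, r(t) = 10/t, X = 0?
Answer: -170/19 ≈ -8.9474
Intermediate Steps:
L = 0 (L = ((0*5 + 4)*2)*0 = ((0 + 4)*2)*0 = (4*2)*0 = 8*0 = 0)
r(-19)*((9 + 2*4) + L) = (10/(-19))*((9 + 2*4) + 0) = (10*(-1/19))*((9 + 8) + 0) = -10*(17 + 0)/19 = -10/19*17 = -170/19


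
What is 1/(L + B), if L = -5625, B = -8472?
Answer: -1/14097 ≈ -7.0937e-5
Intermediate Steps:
1/(L + B) = 1/(-5625 - 8472) = 1/(-14097) = -1/14097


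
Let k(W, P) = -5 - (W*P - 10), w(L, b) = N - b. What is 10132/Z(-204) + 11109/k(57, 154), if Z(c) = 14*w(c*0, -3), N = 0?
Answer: 44210729/184233 ≈ 239.97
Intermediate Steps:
w(L, b) = -b (w(L, b) = 0 - b = -b)
k(W, P) = 5 - P*W (k(W, P) = -5 - (P*W - 10) = -5 - (-10 + P*W) = -5 + (10 - P*W) = 5 - P*W)
Z(c) = 42 (Z(c) = 14*(-1*(-3)) = 14*3 = 42)
10132/Z(-204) + 11109/k(57, 154) = 10132/42 + 11109/(5 - 1*154*57) = 10132*(1/42) + 11109/(5 - 8778) = 5066/21 + 11109/(-8773) = 5066/21 + 11109*(-1/8773) = 5066/21 - 11109/8773 = 44210729/184233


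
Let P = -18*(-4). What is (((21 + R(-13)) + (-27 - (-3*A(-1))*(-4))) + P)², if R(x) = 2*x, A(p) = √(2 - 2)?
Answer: 1600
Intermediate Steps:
A(p) = 0 (A(p) = √0 = 0)
P = 72
(((21 + R(-13)) + (-27 - (-3*A(-1))*(-4))) + P)² = (((21 + 2*(-13)) + (-27 - (-3*0)*(-4))) + 72)² = (((21 - 26) + (-27 - 0*(-4))) + 72)² = ((-5 + (-27 - 1*0)) + 72)² = ((-5 + (-27 + 0)) + 72)² = ((-5 - 27) + 72)² = (-32 + 72)² = 40² = 1600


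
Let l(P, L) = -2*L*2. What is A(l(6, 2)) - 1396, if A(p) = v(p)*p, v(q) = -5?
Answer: -1356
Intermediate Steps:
l(P, L) = -4*L
A(p) = -5*p
A(l(6, 2)) - 1396 = -(-20)*2 - 1396 = -5*(-8) - 1396 = 40 - 1396 = -1356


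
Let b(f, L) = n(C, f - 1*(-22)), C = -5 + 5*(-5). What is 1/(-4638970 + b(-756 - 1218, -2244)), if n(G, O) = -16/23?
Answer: -23/106696326 ≈ -2.1557e-7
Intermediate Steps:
C = -30 (C = -5 - 25 = -30)
n(G, O) = -16/23 (n(G, O) = -16*1/23 = -16/23)
b(f, L) = -16/23
1/(-4638970 + b(-756 - 1218, -2244)) = 1/(-4638970 - 16/23) = 1/(-106696326/23) = -23/106696326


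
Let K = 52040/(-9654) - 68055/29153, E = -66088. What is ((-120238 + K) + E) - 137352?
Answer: -45549550773563/140721531 ≈ -3.2369e+5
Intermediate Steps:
K = -1087062545/140721531 (K = 52040*(-1/9654) - 68055*1/29153 = -26020/4827 - 68055/29153 = -1087062545/140721531 ≈ -7.7249)
((-120238 + K) + E) - 137352 = ((-120238 - 1087062545/140721531) - 66088) - 137352 = (-16921162506923/140721531 - 66088) - 137352 = -26221167047651/140721531 - 137352 = -45549550773563/140721531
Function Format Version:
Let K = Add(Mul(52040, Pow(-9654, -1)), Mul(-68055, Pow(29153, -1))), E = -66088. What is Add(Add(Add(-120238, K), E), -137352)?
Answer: Rational(-45549550773563, 140721531) ≈ -3.2369e+5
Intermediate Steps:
K = Rational(-1087062545, 140721531) (K = Add(Mul(52040, Rational(-1, 9654)), Mul(-68055, Rational(1, 29153))) = Add(Rational(-26020, 4827), Rational(-68055, 29153)) = Rational(-1087062545, 140721531) ≈ -7.7249)
Add(Add(Add(-120238, K), E), -137352) = Add(Add(Add(-120238, Rational(-1087062545, 140721531)), -66088), -137352) = Add(Add(Rational(-16921162506923, 140721531), -66088), -137352) = Add(Rational(-26221167047651, 140721531), -137352) = Rational(-45549550773563, 140721531)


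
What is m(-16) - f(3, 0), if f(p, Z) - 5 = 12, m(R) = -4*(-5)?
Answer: 3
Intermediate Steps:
m(R) = 20
f(p, Z) = 17 (f(p, Z) = 5 + 12 = 17)
m(-16) - f(3, 0) = 20 - 1*17 = 20 - 17 = 3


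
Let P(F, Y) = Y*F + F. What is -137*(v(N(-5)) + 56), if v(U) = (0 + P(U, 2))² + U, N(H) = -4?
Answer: -26852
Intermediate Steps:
P(F, Y) = F + F*Y (P(F, Y) = F*Y + F = F + F*Y)
v(U) = U + 9*U² (v(U) = (0 + U*(1 + 2))² + U = (0 + U*3)² + U = (0 + 3*U)² + U = (3*U)² + U = 9*U² + U = U + 9*U²)
-137*(v(N(-5)) + 56) = -137*(-4*(1 + 9*(-4)) + 56) = -137*(-4*(1 - 36) + 56) = -137*(-4*(-35) + 56) = -137*(140 + 56) = -137*196 = -26852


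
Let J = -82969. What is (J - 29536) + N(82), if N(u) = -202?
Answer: -112707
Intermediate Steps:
(J - 29536) + N(82) = (-82969 - 29536) - 202 = -112505 - 202 = -112707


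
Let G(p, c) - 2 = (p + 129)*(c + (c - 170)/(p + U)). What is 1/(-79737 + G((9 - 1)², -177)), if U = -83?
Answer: -19/2097053 ≈ -9.0603e-6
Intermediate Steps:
G(p, c) = 2 + (129 + p)*(c + (-170 + c)/(-83 + p)) (G(p, c) = 2 + (p + 129)*(c + (c - 170)/(p - 83)) = 2 + (129 + p)*(c + (-170 + c)/(-83 + p)))
1/(-79737 + G((9 - 1)², -177)) = 1/(-79737 + (-22096 - 10578*(-177) - 168*(9 - 1)² - 177*(9 - 1)⁴ + 47*(-177)*(9 - 1)²)/(-83 + (9 - 1)²)) = 1/(-79737 + (-22096 + 1872306 - 168*8² - 177*(8²)² + 47*(-177)*8²)/(-83 + 8²)) = 1/(-79737 + (-22096 + 1872306 - 168*64 - 177*64² + 47*(-177)*64)/(-83 + 64)) = 1/(-79737 + (-22096 + 1872306 - 10752 - 177*4096 - 532416)/(-19)) = 1/(-79737 - (-22096 + 1872306 - 10752 - 724992 - 532416)/19) = 1/(-79737 - 1/19*582050) = 1/(-79737 - 582050/19) = 1/(-2097053/19) = -19/2097053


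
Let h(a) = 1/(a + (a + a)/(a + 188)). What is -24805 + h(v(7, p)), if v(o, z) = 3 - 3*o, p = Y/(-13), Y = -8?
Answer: -38398225/1548 ≈ -24805.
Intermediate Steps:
p = 8/13 (p = -8/(-13) = -8*(-1/13) = 8/13 ≈ 0.61539)
h(a) = 1/(a + 2*a/(188 + a)) (h(a) = 1/(a + (2*a)/(188 + a)) = 1/(a + 2*a/(188 + a)))
-24805 + h(v(7, p)) = -24805 + (188 + (3 - 3*7))/((3 - 3*7)*(190 + (3 - 3*7))) = -24805 + (188 + (3 - 21))/((3 - 21)*(190 + (3 - 21))) = -24805 + (188 - 18)/((-18)*(190 - 18)) = -24805 - 1/18*170/172 = -24805 - 1/18*1/172*170 = -24805 - 85/1548 = -38398225/1548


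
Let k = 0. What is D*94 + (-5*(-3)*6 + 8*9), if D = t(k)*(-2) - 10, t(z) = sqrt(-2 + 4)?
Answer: -778 - 188*sqrt(2) ≈ -1043.9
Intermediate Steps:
t(z) = sqrt(2)
D = -10 - 2*sqrt(2) (D = sqrt(2)*(-2) - 10 = -2*sqrt(2) - 10 = -10 - 2*sqrt(2) ≈ -12.828)
D*94 + (-5*(-3)*6 + 8*9) = (-10 - 2*sqrt(2))*94 + (-5*(-3)*6 + 8*9) = (-940 - 188*sqrt(2)) + (15*6 + 72) = (-940 - 188*sqrt(2)) + (90 + 72) = (-940 - 188*sqrt(2)) + 162 = -778 - 188*sqrt(2)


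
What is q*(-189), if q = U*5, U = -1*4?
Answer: 3780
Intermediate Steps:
U = -4
q = -20 (q = -4*5 = -20)
q*(-189) = -20*(-189) = 3780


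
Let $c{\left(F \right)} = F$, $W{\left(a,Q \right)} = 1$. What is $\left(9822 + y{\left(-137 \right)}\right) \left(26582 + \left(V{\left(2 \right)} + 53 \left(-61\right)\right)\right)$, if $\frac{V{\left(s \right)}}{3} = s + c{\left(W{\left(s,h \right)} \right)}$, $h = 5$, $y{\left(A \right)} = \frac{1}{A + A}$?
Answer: $\frac{31430840133}{137} \approx 2.2942 \cdot 10^{8}$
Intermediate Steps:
$y{\left(A \right)} = \frac{1}{2 A}$
$V{\left(s \right)} = 3 + 3 s$ ($V{\left(s \right)} = 3 \left(s + 1\right) = 3 \left(1 + s\right) = 3 + 3 s$)
$\left(9822 + y{\left(-137 \right)}\right) \left(26582 + \left(V{\left(2 \right)} + 53 \left(-61\right)\right)\right) = \left(9822 + \frac{1}{2 \left(-137\right)}\right) \left(26582 + \left(\left(3 + 3 \cdot 2\right) + 53 \left(-61\right)\right)\right) = \left(9822 + \frac{1}{2} \left(- \frac{1}{137}\right)\right) \left(26582 + \left(\left(3 + 6\right) - 3233\right)\right) = \left(9822 - \frac{1}{274}\right) \left(26582 + \left(9 - 3233\right)\right) = \frac{2691227 \left(26582 - 3224\right)}{274} = \frac{2691227}{274} \cdot 23358 = \frac{31430840133}{137}$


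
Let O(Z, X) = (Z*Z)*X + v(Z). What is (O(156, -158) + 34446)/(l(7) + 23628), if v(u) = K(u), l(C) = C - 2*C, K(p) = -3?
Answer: -3810645/23621 ≈ -161.32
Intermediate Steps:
l(C) = -C
v(u) = -3
O(Z, X) = -3 + X*Z**2 (O(Z, X) = (Z*Z)*X - 3 = Z**2*X - 3 = X*Z**2 - 3 = -3 + X*Z**2)
(O(156, -158) + 34446)/(l(7) + 23628) = ((-3 - 158*156**2) + 34446)/(-1*7 + 23628) = ((-3 - 158*24336) + 34446)/(-7 + 23628) = ((-3 - 3845088) + 34446)/23621 = (-3845091 + 34446)*(1/23621) = -3810645*1/23621 = -3810645/23621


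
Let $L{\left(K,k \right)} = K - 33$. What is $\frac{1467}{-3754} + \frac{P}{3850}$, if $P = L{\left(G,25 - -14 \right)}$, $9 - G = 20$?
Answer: $- \frac{264233}{656950} \approx -0.40221$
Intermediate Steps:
$G = -11$ ($G = 9 - 20 = -11$)
$L{\left(K,k \right)} = -33 + K$
$P = -44$ ($P = -33 - 11 = -44$)
$\frac{1467}{-3754} + \frac{P}{3850} = \frac{1467}{-3754} - \frac{44}{3850} = 1467 \left(- \frac{1}{3754}\right) - \frac{2}{175} = - \frac{1467}{3754} - \frac{2}{175} = - \frac{264233}{656950}$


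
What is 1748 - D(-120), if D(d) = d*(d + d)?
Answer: -27052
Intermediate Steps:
D(d) = 2*d**2 (D(d) = d*(2*d) = 2*d**2)
1748 - D(-120) = 1748 - 2*(-120)**2 = 1748 - 2*14400 = 1748 - 1*28800 = 1748 - 28800 = -27052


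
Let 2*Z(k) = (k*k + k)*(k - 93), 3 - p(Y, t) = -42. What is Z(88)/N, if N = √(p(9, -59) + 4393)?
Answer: -9790*√4438/2219 ≈ -293.91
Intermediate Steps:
p(Y, t) = 45 (p(Y, t) = 3 - 1*(-42) = 3 + 42 = 45)
N = √4438 (N = √(45 + 4393) = √4438 ≈ 66.618)
Z(k) = (-93 + k)*(k + k²)/2 (Z(k) = ((k*k + k)*(k - 93))/2 = ((k² + k)*(-93 + k))/2 = ((k + k²)*(-93 + k))/2 = ((-93 + k)*(k + k²))/2 = (-93 + k)*(k + k²)/2)
Z(88)/N = ((½)*88*(-93 + 88² - 92*88))/(√4438) = ((½)*88*(-93 + 7744 - 8096))*(√4438/4438) = ((½)*88*(-445))*(√4438/4438) = -9790*√4438/2219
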